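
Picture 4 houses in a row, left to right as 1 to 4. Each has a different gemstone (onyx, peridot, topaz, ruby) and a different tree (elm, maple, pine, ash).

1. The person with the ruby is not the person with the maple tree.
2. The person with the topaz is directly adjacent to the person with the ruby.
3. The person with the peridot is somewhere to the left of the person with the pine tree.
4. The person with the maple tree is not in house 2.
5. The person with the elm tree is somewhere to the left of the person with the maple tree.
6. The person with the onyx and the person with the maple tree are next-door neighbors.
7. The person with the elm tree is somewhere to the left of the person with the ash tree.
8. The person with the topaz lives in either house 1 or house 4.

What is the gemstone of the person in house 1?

topaz

The only tree still possible for house 1 is elm.
The person with the ruby is narrowed to house 2 or 3; consider each.
Placing it in house 3 leads to a contradiction, so it's in house 2.
The person with the topaz is in house 1 (clue 2).
That leaves onyx as the gemstone for house 4.
Clue 3: the person with the pine tree is in house 4.
Clue 6 places the person with the maple tree in house 3.
So house 3 gets peridot for gemstone.
House 2's tree must be ash (nothing else left).
So: house 1 = topaz/elm, house 2 = ruby/ash, house 3 = peridot/maple, house 4 = onyx/pine.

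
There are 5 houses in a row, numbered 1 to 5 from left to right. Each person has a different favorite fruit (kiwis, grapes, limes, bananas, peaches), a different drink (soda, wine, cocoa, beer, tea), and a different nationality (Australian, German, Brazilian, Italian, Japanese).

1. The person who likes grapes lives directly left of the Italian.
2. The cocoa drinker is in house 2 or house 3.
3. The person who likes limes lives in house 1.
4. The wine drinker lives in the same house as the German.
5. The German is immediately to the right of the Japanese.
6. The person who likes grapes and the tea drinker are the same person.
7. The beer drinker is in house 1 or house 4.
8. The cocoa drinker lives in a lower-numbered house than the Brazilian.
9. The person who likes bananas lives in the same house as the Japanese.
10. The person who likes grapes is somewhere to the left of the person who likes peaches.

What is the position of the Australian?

1

Clue 3 places the person who likes limes in house 1.
House 1's nationality must be Australian (nothing else left).
So house 2 gets Japanese for nationality.
Clue 5 places the German in house 3.
Clue 9 places the person who likes bananas in house 2.
Clue 4 places the wine drinker in house 3.
So house 2 gets cocoa for drink.
That leaves tea as the drink for house 4.
House 5's drink must be soda (nothing else left).
By clue 6, the person who likes grapes is in house 4.
By clue 10, the person who likes peaches is in house 5.
So house 3 gets kiwis for favorite fruit.
So house 1 gets beer for drink.
Clue 1: the Italian is in house 5.
House 4 nationality: only Brazilian fits.
So: house 1 = limes/beer/Australian, house 2 = bananas/cocoa/Japanese, house 3 = kiwis/wine/German, house 4 = grapes/tea/Brazilian, house 5 = peaches/soda/Italian.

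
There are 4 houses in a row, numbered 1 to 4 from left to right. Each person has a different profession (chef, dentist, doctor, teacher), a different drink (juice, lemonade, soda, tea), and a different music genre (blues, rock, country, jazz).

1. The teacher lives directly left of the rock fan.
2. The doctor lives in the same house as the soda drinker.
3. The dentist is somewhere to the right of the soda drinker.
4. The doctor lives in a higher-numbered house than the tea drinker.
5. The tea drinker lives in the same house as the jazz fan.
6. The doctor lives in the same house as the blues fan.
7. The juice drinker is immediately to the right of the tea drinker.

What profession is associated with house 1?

House 4's drink must be lemonade (nothing else left).
So house 1 gets tea for drink.
Clue 5: the jazz fan is in house 1.
The juice drinker is in house 2 (clue 7).
House 3 drink: only soda fits.
By clue 2, the doctor is in house 3.
The dentist is in house 4 (clue 3).
By clue 6, the blues fan is in house 3.
The teacher is in house 1 (clue 1).
Clue 1 places the rock fan in house 2.
House 2 profession: only chef fits.
That leaves country as the music genre for house 4.
So: house 1 = teacher/tea/jazz, house 2 = chef/juice/rock, house 3 = doctor/soda/blues, house 4 = dentist/lemonade/country.

teacher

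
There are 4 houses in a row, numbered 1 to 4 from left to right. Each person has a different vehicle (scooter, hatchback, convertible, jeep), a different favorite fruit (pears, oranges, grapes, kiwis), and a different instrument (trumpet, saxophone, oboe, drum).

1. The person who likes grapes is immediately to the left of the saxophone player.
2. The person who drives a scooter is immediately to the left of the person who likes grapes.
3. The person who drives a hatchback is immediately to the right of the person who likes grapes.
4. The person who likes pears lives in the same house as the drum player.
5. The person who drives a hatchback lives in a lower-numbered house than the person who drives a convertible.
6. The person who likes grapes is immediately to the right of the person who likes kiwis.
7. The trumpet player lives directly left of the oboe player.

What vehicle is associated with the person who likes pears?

Clue 5: the person who drives a hatchback is in house 3.
From clue 5, the person who drives a convertible must be in house 4.
From clue 3, the person who likes grapes must be in house 2.
From clue 6, the person who likes kiwis must be in house 1.
By clue 1, the saxophone player is in house 3.
From clue 2, the person who drives a scooter must be in house 1.
That leaves jeep as the vehicle for house 2.
That leaves trumpet as the instrument for house 1.
The only instrument still possible for house 2 is oboe.
House 4 instrument: only drum fits.
Clue 4 places the person who likes pears in house 4.
That leaves oranges as the favorite fruit for house 3.
So: house 1 = scooter/kiwis/trumpet, house 2 = jeep/grapes/oboe, house 3 = hatchback/oranges/saxophone, house 4 = convertible/pears/drum.

convertible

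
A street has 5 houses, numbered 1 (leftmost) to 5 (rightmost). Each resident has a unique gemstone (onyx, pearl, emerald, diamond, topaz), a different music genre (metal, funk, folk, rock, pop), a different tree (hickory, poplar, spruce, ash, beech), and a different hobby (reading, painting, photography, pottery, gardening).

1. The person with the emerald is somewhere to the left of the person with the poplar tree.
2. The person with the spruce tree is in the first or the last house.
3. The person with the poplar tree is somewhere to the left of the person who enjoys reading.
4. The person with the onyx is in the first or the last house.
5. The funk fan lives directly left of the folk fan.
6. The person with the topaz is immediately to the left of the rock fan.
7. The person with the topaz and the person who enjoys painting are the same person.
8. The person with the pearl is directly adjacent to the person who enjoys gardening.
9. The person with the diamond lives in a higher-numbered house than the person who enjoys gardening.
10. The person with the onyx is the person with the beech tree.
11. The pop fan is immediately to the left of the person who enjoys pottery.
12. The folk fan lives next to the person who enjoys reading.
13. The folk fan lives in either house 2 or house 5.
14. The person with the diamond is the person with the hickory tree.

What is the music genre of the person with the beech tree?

rock

The person with the emerald is narrowed to house 1 or 2; consider each.
Placing it in house 2 leads to a contradiction, so it's in house 1.
By clue 10, the person with the beech tree is in house 5.
That leaves onyx as the gemstone for house 5.
So house 1 gets spruce for tree.
The folk fan is narrowed to house 2 or 5; consider each.
Placing it in house 5 leads to a contradiction, so it's in house 2.
The funk fan is in house 1 (clue 5).
By clue 12, the person who enjoys reading is in house 3.
By clue 3, the person with the poplar tree is in house 2.
The person with the diamond is narrowed to house 3 or 4; consider each.
Placing it in house 4 leads to a contradiction, so it's in house 3.
Clue 14: the person with the hickory tree is in house 3.
House 4's gemstone must be topaz (nothing else left).
House 4 tree: only ash fits.
Clue 6 places the rock fan in house 5.
Clue 7: the person who enjoys painting is in house 4.
From clue 8, the person who enjoys gardening must be in house 1.
House 2's gemstone must be pearl (nothing else left).
House 2 hobby: only photography fits.
House 5's hobby must be pottery (nothing else left).
The pop fan is in house 4 (clue 11).
That leaves metal as the music genre for house 3.
So: house 1 = emerald/funk/spruce/gardening, house 2 = pearl/folk/poplar/photography, house 3 = diamond/metal/hickory/reading, house 4 = topaz/pop/ash/painting, house 5 = onyx/rock/beech/pottery.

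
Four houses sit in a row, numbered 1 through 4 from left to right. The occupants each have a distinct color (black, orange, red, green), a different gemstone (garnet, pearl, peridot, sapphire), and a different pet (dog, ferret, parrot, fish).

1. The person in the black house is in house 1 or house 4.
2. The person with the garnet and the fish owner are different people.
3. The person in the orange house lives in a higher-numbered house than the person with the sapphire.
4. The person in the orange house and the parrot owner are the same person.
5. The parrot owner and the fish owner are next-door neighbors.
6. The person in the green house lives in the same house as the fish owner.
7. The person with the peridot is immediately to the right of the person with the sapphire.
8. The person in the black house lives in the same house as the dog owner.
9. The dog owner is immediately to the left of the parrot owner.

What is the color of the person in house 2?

Clue 9 places the dog owner in house 1.
Clue 9 places the parrot owner in house 2.
Clue 4: the person in the orange house is in house 2.
The fish owner is in house 3 (clue 5).
From clue 6, the person in the green house must be in house 3.
By clue 8, the person in the black house is in house 1.
So house 4 gets red for color.
The only pet still possible for house 4 is ferret.
Clue 3 places the person with the sapphire in house 1.
By clue 7, the person with the peridot is in house 2.
So house 3 gets pearl for gemstone.
House 4 gemstone: only garnet fits.
So: house 1 = black/sapphire/dog, house 2 = orange/peridot/parrot, house 3 = green/pearl/fish, house 4 = red/garnet/ferret.

orange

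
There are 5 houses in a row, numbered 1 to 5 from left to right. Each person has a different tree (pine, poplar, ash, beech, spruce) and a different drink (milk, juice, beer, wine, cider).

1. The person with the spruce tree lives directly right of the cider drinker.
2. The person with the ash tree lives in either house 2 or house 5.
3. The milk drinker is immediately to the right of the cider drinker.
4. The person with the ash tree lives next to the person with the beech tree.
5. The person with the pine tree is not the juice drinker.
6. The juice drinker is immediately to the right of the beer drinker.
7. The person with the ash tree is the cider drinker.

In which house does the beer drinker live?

Clue 7 places the person with the ash tree in house 2.
The cider drinker is in house 2 (clue 7).
Clue 1 places the person with the spruce tree in house 3.
By clue 3, the milk drinker is in house 3.
House 1 drink: only wine fits.
House 4's drink must be beer (nothing else left).
That leaves juice as the drink for house 5.
House 1's tree must be beech (nothing else left).
House 5 tree: only poplar fits.
House 4 tree: only pine fits.
So: house 1 = beech/wine, house 2 = ash/cider, house 3 = spruce/milk, house 4 = pine/beer, house 5 = poplar/juice.

4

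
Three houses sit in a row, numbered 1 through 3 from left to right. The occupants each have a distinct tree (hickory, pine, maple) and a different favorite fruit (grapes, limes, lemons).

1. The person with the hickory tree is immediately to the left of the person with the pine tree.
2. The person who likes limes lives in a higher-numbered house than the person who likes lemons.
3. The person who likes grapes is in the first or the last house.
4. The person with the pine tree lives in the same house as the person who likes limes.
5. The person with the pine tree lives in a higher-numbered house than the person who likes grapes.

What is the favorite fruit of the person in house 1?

grapes

By clue 5, the person who likes grapes is in house 1.
House 2 favorite fruit: only lemons fits.
The only favorite fruit still possible for house 3 is limes.
From clue 4, the person with the pine tree must be in house 3.
By clue 1, the person with the hickory tree is in house 2.
House 1's tree must be maple (nothing else left).
So: house 1 = maple/grapes, house 2 = hickory/lemons, house 3 = pine/limes.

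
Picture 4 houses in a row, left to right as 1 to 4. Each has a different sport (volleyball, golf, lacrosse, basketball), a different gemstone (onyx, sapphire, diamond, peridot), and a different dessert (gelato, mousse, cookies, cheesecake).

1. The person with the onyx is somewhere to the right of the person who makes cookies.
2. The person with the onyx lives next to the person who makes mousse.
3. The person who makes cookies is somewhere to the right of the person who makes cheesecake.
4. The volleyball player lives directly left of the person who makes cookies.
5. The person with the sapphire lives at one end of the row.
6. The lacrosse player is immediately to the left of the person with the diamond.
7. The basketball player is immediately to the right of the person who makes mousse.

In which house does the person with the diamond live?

The only dessert still possible for house 4 is gelato.
That leaves cheesecake as the dessert for house 1.
The basketball player is narrowed to house 3 or 4; consider each.
Placing it in house 3 leads to a contradiction, so it's in house 4.
The person who makes mousse is in house 3 (clue 7).
The only dessert still possible for house 2 is cookies.
Clue 2: the person with the onyx is in house 4.
The volleyball player is in house 1 (clue 4).
So house 1 gets sapphire for gemstone.
The lacrosse player is in house 2 (clue 6).
Clue 6 places the person with the diamond in house 3.
So house 3 gets golf for sport.
So house 2 gets peridot for gemstone.
So: house 1 = volleyball/sapphire/cheesecake, house 2 = lacrosse/peridot/cookies, house 3 = golf/diamond/mousse, house 4 = basketball/onyx/gelato.

3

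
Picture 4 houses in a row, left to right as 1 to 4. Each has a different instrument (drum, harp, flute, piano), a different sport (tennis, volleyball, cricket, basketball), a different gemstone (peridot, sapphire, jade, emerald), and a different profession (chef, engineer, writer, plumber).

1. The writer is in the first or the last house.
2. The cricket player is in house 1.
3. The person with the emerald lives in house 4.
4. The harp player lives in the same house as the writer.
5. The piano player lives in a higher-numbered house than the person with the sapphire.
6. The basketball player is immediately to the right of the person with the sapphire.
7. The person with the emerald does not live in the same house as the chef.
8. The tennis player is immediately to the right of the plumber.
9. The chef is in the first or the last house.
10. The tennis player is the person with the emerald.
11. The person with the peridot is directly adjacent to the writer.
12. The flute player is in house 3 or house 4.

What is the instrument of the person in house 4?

harp

The cricket player is in house 1 (clue 2).
From clue 3, the person with the emerald must be in house 4.
The chef is in house 1 (clue 9).
Clue 10 places the tennis player in house 4.
House 4 profession: only writer fits.
By clue 4, the harp player is in house 4.
From clue 8, the plumber must be in house 3.
The person with the peridot is in house 3 (clue 11).
That leaves drum as the instrument for house 1.
So house 2 gets piano for instrument.
The only instrument still possible for house 3 is flute.
House 2's profession must be engineer (nothing else left).
Clue 5: the person with the sapphire is in house 1.
Clue 6: the basketball player is in house 2.
The only sport still possible for house 3 is volleyball.
The only gemstone still possible for house 2 is jade.
So: house 1 = drum/cricket/sapphire/chef, house 2 = piano/basketball/jade/engineer, house 3 = flute/volleyball/peridot/plumber, house 4 = harp/tennis/emerald/writer.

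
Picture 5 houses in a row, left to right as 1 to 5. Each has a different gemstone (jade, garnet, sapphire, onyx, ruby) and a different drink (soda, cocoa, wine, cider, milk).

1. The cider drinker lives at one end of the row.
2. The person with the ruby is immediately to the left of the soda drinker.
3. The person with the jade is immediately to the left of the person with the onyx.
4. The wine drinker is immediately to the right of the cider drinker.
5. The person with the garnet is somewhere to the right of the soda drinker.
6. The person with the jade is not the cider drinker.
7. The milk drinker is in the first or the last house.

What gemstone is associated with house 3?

jade

By clue 4, the wine drinker is in house 2.
From clue 4, the cider drinker must be in house 1.
The only drink still possible for house 5 is milk.
That leaves sapphire as the gemstone for house 1.
The person with the garnet is narrowed to house 4 or 5; consider each.
Placing it in house 4 leads to a contradiction, so it's in house 5.
The only gemstone still possible for house 4 is onyx.
The person with the jade is in house 3 (clue 3).
The only gemstone still possible for house 2 is ruby.
The soda drinker is in house 3 (clue 2).
House 4 drink: only cocoa fits.
So: house 1 = sapphire/cider, house 2 = ruby/wine, house 3 = jade/soda, house 4 = onyx/cocoa, house 5 = garnet/milk.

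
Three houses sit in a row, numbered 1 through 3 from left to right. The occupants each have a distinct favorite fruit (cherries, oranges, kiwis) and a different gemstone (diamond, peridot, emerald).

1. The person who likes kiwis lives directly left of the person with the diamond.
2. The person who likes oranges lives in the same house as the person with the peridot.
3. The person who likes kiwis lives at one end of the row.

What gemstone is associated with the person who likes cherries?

diamond

From clue 3, the person who likes kiwis must be in house 1.
Clue 1 places the person with the diamond in house 2.
So house 1 gets emerald for gemstone.
The only gemstone still possible for house 3 is peridot.
By clue 2, the person who likes oranges is in house 3.
So house 2 gets cherries for favorite fruit.
So: house 1 = kiwis/emerald, house 2 = cherries/diamond, house 3 = oranges/peridot.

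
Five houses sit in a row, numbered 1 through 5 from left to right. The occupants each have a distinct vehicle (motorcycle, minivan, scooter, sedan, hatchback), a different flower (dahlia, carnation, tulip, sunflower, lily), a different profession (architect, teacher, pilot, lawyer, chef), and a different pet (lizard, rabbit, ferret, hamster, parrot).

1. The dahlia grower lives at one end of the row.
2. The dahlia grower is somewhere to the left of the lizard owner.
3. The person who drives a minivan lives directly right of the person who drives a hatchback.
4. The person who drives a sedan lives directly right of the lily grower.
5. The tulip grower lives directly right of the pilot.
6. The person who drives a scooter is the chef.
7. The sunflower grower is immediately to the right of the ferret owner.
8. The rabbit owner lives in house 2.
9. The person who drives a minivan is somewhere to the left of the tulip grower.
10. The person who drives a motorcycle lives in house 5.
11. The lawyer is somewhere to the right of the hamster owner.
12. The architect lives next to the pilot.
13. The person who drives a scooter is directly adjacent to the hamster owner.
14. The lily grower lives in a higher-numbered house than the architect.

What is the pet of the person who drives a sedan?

The dahlia grower is in house 1 (clue 2).
From clue 8, the rabbit owner must be in house 2.
Clue 10: the person who drives a motorcycle is in house 5.
That leaves hatchback as the vehicle for house 1.
From clue 3, the person who drives a minivan must be in house 2.
The person who drives a scooter is narrowed to house 3 or 4; consider each.
Placing it in house 3 leads to a contradiction, so it's in house 4.
From clue 6, the chef must be in house 4.
From clue 13, the hamster owner must be in house 3.
So house 3 gets sedan for vehicle.
Clue 4: the lily grower is in house 2.
By clue 14, the architect is in house 1.
The only profession still possible for house 5 is lawyer.
Clue 7: the ferret owner is in house 4.
Clue 12: the pilot is in house 2.
The only flower still possible for house 5 is sunflower.
That leaves teacher as the profession for house 3.
House 1 pet: only parrot fits.
That leaves lizard as the pet for house 5.
By clue 5, the tulip grower is in house 3.
So house 4 gets carnation for flower.
So: house 1 = hatchback/dahlia/architect/parrot, house 2 = minivan/lily/pilot/rabbit, house 3 = sedan/tulip/teacher/hamster, house 4 = scooter/carnation/chef/ferret, house 5 = motorcycle/sunflower/lawyer/lizard.

hamster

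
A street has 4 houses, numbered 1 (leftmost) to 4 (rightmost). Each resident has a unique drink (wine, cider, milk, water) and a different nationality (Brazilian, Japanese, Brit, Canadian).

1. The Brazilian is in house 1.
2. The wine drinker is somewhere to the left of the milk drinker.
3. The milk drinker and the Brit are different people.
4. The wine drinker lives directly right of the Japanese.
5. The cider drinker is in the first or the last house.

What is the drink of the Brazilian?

cider

From clue 1, the Brazilian must be in house 1.
The only nationality still possible for house 2 is Japanese.
Clue 4: the wine drinker is in house 3.
That leaves water as the drink for house 2.
House 4's drink must be milk (nothing else left).
Clue 3 places the Brit in house 3.
So house 1 gets cider for drink.
House 4's nationality must be Canadian (nothing else left).
So: house 1 = cider/Brazilian, house 2 = water/Japanese, house 3 = wine/Brit, house 4 = milk/Canadian.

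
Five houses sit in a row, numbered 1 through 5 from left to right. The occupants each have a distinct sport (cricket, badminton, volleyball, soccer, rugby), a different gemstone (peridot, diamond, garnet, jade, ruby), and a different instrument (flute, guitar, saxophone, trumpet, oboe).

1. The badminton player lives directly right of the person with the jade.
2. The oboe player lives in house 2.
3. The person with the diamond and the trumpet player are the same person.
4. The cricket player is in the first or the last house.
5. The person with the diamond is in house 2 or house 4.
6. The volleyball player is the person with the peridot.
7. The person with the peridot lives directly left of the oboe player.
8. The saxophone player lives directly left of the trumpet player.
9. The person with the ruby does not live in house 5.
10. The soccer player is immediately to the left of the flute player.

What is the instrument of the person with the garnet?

flute

Clue 2: the oboe player is in house 2.
Clue 7: the person with the peridot is in house 1.
That leaves garnet as the gemstone for house 5.
Clue 3: the person with the diamond is in house 4.
Clue 3 places the trumpet player in house 4.
From clue 6, the volleyball player must be in house 1.
Clue 8 places the saxophone player in house 3.
So house 1 gets guitar for instrument.
So house 5 gets flute for instrument.
The soccer player is in house 4 (clue 10).
That leaves rugby as the sport for house 2.
The only sport still possible for house 3 is badminton.
House 5's sport must be cricket (nothing else left).
Clue 1: the person with the jade is in house 2.
So house 3 gets ruby for gemstone.
So: house 1 = volleyball/peridot/guitar, house 2 = rugby/jade/oboe, house 3 = badminton/ruby/saxophone, house 4 = soccer/diamond/trumpet, house 5 = cricket/garnet/flute.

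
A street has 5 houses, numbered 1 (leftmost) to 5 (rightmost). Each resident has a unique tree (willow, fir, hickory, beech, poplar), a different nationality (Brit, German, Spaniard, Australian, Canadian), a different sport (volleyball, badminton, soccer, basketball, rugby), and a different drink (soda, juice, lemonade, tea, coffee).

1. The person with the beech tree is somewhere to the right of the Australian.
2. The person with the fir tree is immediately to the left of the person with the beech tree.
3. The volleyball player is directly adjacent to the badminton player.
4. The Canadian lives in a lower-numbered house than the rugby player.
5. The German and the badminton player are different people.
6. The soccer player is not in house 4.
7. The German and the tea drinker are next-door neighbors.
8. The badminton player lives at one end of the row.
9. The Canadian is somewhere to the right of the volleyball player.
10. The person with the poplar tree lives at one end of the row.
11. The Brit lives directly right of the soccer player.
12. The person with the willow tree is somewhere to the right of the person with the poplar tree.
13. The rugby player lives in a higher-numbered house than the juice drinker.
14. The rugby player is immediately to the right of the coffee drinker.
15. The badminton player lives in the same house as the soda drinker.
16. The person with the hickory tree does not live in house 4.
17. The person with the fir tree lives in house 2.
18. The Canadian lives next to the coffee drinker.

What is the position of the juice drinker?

By clue 12, the person with the poplar tree is in house 1.
By clue 17, the person with the fir tree is in house 2.
The person with the beech tree is in house 3 (clue 2).
Clue 3: the volleyball player is in house 2.
From clue 3, the badminton player must be in house 1.
Clue 15 places the soda drinker in house 1.
The only tree still possible for house 4 is willow.
House 5's tree must be hickory (nothing else left).
House 3 sport: only soccer fits.
Clue 11: the Brit is in house 4.
The only nationality still possible for house 3 is Canadian.
By clue 18, the coffee drinker is in house 4.
The only drink still possible for house 5 is lemonade.
Clue 7: the German is in house 2.
Clue 14: the rugby player is in house 5.
House 1's nationality must be Australian (nothing else left).
So house 5 gets Spaniard for nationality.
House 4 sport: only basketball fits.
The only drink still possible for house 2 is juice.
House 3 drink: only tea fits.
So: house 1 = poplar/Australian/badminton/soda, house 2 = fir/German/volleyball/juice, house 3 = beech/Canadian/soccer/tea, house 4 = willow/Brit/basketball/coffee, house 5 = hickory/Spaniard/rugby/lemonade.

2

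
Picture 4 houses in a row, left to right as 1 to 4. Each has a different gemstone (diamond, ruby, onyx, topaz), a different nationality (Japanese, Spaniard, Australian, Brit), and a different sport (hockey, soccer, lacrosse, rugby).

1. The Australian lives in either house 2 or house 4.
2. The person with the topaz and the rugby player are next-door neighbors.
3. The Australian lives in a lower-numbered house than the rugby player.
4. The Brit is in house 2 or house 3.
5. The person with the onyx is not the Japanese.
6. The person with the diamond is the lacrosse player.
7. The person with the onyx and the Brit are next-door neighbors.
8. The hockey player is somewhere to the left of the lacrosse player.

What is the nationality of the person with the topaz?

Brit

Clue 3 places the Australian in house 2.
House 3's nationality must be Brit (nothing else left).
The only gemstone still possible for house 1 is ruby.
The person with the onyx is narrowed to house 2 or 4; consider each.
Placing it in house 2 leads to a contradiction, so it's in house 4.
From clue 5, the Japanese must be in house 1.
House 4 nationality: only Spaniard fits.
The person with the diamond is narrowed to house 2 or 3; consider each.
Placing it in house 3 leads to a contradiction, so it's in house 2.
From clue 6, the lacrosse player must be in house 2.
Clue 8: the hockey player is in house 1.
The only gemstone still possible for house 3 is topaz.
The rugby player is in house 4 (clue 2).
The only sport still possible for house 3 is soccer.
So: house 1 = ruby/Japanese/hockey, house 2 = diamond/Australian/lacrosse, house 3 = topaz/Brit/soccer, house 4 = onyx/Spaniard/rugby.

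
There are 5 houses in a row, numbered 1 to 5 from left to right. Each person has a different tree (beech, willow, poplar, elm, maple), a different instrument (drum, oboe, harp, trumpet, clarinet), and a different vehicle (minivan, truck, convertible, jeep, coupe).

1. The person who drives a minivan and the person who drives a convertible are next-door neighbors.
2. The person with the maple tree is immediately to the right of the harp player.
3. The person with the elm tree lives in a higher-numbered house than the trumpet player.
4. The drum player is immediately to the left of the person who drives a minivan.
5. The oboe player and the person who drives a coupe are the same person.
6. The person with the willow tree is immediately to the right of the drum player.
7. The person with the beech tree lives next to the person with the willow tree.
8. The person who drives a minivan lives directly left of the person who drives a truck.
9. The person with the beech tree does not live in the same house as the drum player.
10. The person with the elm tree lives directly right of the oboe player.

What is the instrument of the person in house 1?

House 5 instrument: only clarinet fits.
The person with the willow tree is narrowed to house 2 or 3 or 4; consider each.
Placing it in house 3 and house 4 leads to a contradiction, so it's in house 2.
Clue 6 places the drum player in house 1.
From clue 9, the person with the beech tree must be in house 3.
House 1's tree must be poplar (nothing else left).
Clue 4 places the person who drives a minivan in house 2.
From clue 8, the person who drives a truck must be in house 3.
So house 2 gets trumpet for instrument.
House 4's vehicle must be coupe (nothing else left).
By clue 1, the person who drives a convertible is in house 1.
Clue 5 places the oboe player in house 4.
By clue 10, the person with the elm tree is in house 5.
House 4's tree must be maple (nothing else left).
House 3's instrument must be harp (nothing else left).
That leaves jeep as the vehicle for house 5.
So: house 1 = poplar/drum/convertible, house 2 = willow/trumpet/minivan, house 3 = beech/harp/truck, house 4 = maple/oboe/coupe, house 5 = elm/clarinet/jeep.

drum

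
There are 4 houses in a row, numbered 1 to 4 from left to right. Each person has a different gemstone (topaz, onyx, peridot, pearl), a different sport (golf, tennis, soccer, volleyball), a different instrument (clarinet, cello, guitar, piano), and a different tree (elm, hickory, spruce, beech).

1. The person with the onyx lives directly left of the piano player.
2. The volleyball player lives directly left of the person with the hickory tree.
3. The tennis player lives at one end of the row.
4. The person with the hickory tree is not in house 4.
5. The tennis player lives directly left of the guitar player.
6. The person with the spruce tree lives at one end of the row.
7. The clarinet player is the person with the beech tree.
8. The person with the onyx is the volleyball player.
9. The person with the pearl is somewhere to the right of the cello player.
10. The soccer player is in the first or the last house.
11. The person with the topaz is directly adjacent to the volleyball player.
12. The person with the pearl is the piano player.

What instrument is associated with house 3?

piano

Clue 5: the tennis player is in house 1.
The guitar player is in house 2 (clue 5).
That leaves soccer as the sport for house 4.
Clue 2: the volleyball player is in house 2.
Clue 2: the person with the hickory tree is in house 3.
By clue 8, the person with the onyx is in house 2.
So house 3 gets golf for sport.
House 2's tree must be elm (nothing else left).
By clue 1, the piano player is in house 3.
Clue 12 places the person with the pearl in house 3.
House 4's gemstone must be peridot (nothing else left).
That leaves clarinet as the instrument for house 4.
Clue 7: the person with the beech tree is in house 4.
That leaves topaz as the gemstone for house 1.
House 1's instrument must be cello (nothing else left).
House 1's tree must be spruce (nothing else left).
So: house 1 = topaz/tennis/cello/spruce, house 2 = onyx/volleyball/guitar/elm, house 3 = pearl/golf/piano/hickory, house 4 = peridot/soccer/clarinet/beech.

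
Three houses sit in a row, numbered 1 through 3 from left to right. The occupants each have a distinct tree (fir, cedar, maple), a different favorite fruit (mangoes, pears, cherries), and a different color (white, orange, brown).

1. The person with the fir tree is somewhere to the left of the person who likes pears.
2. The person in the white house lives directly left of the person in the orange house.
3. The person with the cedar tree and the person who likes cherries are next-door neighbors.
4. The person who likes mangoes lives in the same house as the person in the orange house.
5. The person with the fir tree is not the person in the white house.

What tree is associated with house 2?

cedar

That leaves cherries as the favorite fruit for house 1.
Clue 3 places the person with the cedar tree in house 2.
So house 3 gets maple for tree.
By clue 5, the person in the white house is in house 2.
House 1 tree: only fir fits.
So house 1 gets brown for color.
The only color still possible for house 3 is orange.
Clue 4 places the person who likes mangoes in house 3.
The only favorite fruit still possible for house 2 is pears.
So: house 1 = fir/cherries/brown, house 2 = cedar/pears/white, house 3 = maple/mangoes/orange.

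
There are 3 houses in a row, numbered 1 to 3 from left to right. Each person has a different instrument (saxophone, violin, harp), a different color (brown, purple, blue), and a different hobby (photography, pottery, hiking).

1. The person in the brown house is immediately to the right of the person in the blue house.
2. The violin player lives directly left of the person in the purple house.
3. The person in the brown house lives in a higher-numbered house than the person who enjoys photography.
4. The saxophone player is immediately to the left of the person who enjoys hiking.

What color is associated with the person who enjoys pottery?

House 3's instrument must be harp (nothing else left).
House 1 color: only blue fits.
Clue 1: the person in the brown house is in house 2.
The person who enjoys photography is in house 1 (clue 3).
House 3's color must be purple (nothing else left).
By clue 2, the violin player is in house 2.
The only instrument still possible for house 1 is saxophone.
By clue 4, the person who enjoys hiking is in house 2.
The only hobby still possible for house 3 is pottery.
So: house 1 = saxophone/blue/photography, house 2 = violin/brown/hiking, house 3 = harp/purple/pottery.

purple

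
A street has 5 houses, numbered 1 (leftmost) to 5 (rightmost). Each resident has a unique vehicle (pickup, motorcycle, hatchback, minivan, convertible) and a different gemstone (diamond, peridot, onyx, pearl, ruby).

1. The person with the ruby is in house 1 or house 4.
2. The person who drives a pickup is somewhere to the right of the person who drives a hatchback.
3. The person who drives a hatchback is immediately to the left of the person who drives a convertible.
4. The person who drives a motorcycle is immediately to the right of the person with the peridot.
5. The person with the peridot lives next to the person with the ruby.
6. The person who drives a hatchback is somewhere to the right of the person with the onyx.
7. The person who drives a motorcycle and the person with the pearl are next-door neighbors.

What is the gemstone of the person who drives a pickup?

So house 1 gets minivan for vehicle.
The only vehicle still possible for house 2 is hatchback.
The person who drives a convertible is in house 3 (clue 3).
Clue 6 places the person with the onyx in house 1.
That leaves pickup as the vehicle for house 5.
That leaves ruby as the gemstone for house 4.
By clue 4, the person with the peridot is in house 3.
That leaves motorcycle as the vehicle for house 4.
That leaves diamond as the gemstone for house 2.
So house 5 gets pearl for gemstone.
So: house 1 = minivan/onyx, house 2 = hatchback/diamond, house 3 = convertible/peridot, house 4 = motorcycle/ruby, house 5 = pickup/pearl.

pearl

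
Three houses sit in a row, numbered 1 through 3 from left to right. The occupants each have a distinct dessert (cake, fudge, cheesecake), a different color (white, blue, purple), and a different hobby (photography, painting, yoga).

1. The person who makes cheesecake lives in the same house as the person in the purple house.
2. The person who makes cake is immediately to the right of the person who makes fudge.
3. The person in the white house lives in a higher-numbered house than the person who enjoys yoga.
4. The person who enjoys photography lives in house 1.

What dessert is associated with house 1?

Clue 4 places the person who enjoys photography in house 1.
That leaves yoga as the hobby for house 2.
That leaves painting as the hobby for house 3.
By clue 3, the person in the white house is in house 3.
That leaves cake as the dessert for house 3.
The person who makes fudge is in house 2 (clue 2).
That leaves cheesecake as the dessert for house 1.
From clue 1, the person in the purple house must be in house 1.
The only color still possible for house 2 is blue.
So: house 1 = cheesecake/purple/photography, house 2 = fudge/blue/yoga, house 3 = cake/white/painting.

cheesecake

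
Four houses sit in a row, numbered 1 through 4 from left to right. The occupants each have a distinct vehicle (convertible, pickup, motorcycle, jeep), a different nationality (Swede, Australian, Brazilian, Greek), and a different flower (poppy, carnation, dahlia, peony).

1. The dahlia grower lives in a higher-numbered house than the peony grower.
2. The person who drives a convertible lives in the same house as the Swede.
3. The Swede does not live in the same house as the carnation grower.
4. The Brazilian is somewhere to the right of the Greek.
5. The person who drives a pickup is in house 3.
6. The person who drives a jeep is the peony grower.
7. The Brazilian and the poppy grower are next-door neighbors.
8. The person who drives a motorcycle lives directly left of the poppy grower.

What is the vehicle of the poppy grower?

pickup

The person who drives a pickup is in house 3 (clue 5).
House 4 vehicle: only convertible fits.
From clue 2, the Swede must be in house 4.
That leaves dahlia as the flower for house 4.
The person who drives a jeep is narrowed to house 1 or 2; consider each.
Placing it in house 2 leads to a contradiction, so it's in house 1.
The peony grower is in house 1 (clue 6).
That leaves motorcycle as the vehicle for house 2.
Clue 8: the poppy grower is in house 3.
That leaves carnation as the flower for house 2.
By clue 7, the Brazilian is in house 2.
House 1 nationality: only Greek fits.
The only nationality still possible for house 3 is Australian.
So: house 1 = jeep/Greek/peony, house 2 = motorcycle/Brazilian/carnation, house 3 = pickup/Australian/poppy, house 4 = convertible/Swede/dahlia.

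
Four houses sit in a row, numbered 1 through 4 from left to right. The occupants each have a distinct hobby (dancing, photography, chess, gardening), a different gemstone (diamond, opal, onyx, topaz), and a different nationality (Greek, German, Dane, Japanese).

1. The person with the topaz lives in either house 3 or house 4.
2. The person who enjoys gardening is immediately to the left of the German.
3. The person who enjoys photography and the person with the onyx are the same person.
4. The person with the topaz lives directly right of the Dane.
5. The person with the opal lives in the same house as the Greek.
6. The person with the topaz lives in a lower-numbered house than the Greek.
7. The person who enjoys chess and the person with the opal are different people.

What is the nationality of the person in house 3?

German

From clue 6, the person with the topaz must be in house 3.
From clue 6, the Greek must be in house 4.
House 1's nationality must be Japanese (nothing else left).
Clue 4 places the Dane in house 2.
From clue 5, the person with the opal must be in house 4.
That leaves German as the nationality for house 3.
By clue 2, the person who enjoys gardening is in house 2.
House 4 hobby: only dancing fits.
Clue 3: the person with the onyx is in house 1.
So house 1 gets photography for hobby.
The only hobby still possible for house 3 is chess.
House 2's gemstone must be diamond (nothing else left).
So: house 1 = photography/onyx/Japanese, house 2 = gardening/diamond/Dane, house 3 = chess/topaz/German, house 4 = dancing/opal/Greek.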